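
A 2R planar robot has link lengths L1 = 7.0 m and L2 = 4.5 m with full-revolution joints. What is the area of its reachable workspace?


r_max = L1 + L2 = 11.5 m
r_min = |L1 - L2| = 2.5 m
Area = pi*(r_max^2 - r_min^2)
= pi*(132.25 - 6.25)
= pi * 126.0
= 395.8407 m^2


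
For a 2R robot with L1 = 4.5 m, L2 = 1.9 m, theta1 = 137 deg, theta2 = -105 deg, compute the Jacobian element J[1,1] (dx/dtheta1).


J[1,1] = -L1*sin(t1) - L2*sin(t1+t2)
= -4.5*sin(137) - 1.9*sin(32)
= -4.0758


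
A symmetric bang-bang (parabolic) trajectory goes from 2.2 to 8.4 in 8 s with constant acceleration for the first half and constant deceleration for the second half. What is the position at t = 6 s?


Symmetric rest-to-rest: each phase covers (pf-p0)/2 in time T/2. 0.5*a*(T/2)^2 = (pf-p0)/2 => a = 4*(pf-p0)/T^2
a = 4*(8.4-2.2)/8^2 = 0.3875
t = 6 is in the deceleration phase (t > T/2).
p = pf - 0.5*a*(T-t)^2 = 8.4 - 0.5*0.3875*2^2
= 7.625


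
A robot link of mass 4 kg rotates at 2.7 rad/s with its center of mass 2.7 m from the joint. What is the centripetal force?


F = m * omega^2 * r
= 4 * 2.7^2 * 2.7
= 4 * 7.29 * 2.7
= 78.732 N


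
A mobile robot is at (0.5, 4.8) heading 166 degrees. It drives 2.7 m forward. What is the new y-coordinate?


y_new = y0 + d*sin(theta)
= 4.8 + 2.7*sin(166)
= 4.8 + 0.6532
= 5.4532


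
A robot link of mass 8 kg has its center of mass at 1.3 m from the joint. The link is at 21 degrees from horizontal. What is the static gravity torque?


tau = m*g*L*cos(angle)
= 8 * 9.81 * 1.3 * cos(21 deg)
= 8 * 9.81 * 1.3 * 0.9336
= 95.2476 Nm


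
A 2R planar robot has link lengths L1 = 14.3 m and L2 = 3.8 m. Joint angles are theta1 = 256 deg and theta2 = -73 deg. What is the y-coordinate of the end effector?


Convert angles to radians: theta1 = 4.468, theta2 = -1.2741
y = L1*sin(theta1) + L2*sin(theta1+theta2)
y = -13.8752 + -0.1989
y = -14.0741


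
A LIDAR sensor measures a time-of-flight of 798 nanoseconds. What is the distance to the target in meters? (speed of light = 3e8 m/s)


tof = 798 ns = 7.98e-07 s
dist = c * tof / 2
= 3e8 * 7.98e-07 / 2
= 119.7 m


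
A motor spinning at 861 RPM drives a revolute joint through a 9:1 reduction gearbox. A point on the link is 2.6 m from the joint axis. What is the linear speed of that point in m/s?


omega_motor = 861 * 2*pi/60 = 90.1637 rad/s
omega_joint = omega_motor / 9 = 10.0182 rad/s
v = omega_joint * r = 10.0182 * 2.6
= 26.0473 m/s


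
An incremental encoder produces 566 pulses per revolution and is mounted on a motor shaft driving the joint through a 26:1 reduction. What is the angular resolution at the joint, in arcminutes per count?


counts per rev = 566
effective counts at joint = 566 * 26 = 14716
resolution = 360*60 / 14716
= 1.4678 arcmin/count


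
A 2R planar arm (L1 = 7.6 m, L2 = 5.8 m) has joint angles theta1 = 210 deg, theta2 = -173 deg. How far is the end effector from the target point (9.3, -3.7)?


End effector via forward kinematics:
x = L1*cos(t1) + L2*cos(t1+t2) = -1.9497
y = L1*sin(t1) + L2*sin(t1+t2) = -0.3095
Distance to target:
d = sqrt((9.3 - -1.9497)^2 + (-3.7 - -0.3095)^2)
= sqrt(126.5559 + 11.4957)
= 11.7495 m


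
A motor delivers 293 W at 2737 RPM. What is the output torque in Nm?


omega = 2737 * 2*pi/60 = 286.618 rad/s
tau = P / omega = 293 / 286.618
= 1.0223 Nm


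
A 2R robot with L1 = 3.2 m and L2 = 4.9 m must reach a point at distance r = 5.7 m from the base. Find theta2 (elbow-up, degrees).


cos(theta2) = (r^2 - L1^2 - L2^2) / (2*L1*L2)
cos(theta2) = (32.49 - 10.24 - 24.01) / 31.36
cos(theta2) = -0.056122
theta2 = 93.2173 degrees


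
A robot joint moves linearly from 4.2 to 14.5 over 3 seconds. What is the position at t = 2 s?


s = t/T = 2/3 = 0.6667
p(t) = p0 + (pf-p0)*s
= 4.2 + (14.5 - 4.2) * 0.6667
= 11.0667


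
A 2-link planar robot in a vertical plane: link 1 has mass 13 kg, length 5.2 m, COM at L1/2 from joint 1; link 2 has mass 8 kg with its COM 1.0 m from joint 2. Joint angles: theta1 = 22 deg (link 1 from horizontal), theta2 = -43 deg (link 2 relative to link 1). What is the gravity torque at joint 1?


Horizontal distance from joint 1 to link-1 COM:
  x_c1 = (L1/2)*cos(t1) = 2.6 * 0.9272 = 2.4107 m
Horizontal distance from joint 1 to link-2 COM:
  x_c2 = L1*cos(t1) + Lc2*cos(t1+t2)
       = 5.2*0.9272 + 1.0*0.9336 = 5.7549 m
tau1 = m1*g*x_c1 + m2*g*x_c2
     = 13*9.81*2.4107 + 8*9.81*5.7549
     = 307.4338 + 451.6474
     = 759.0812 Nm


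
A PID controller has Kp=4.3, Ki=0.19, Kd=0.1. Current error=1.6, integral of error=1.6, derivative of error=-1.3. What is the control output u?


u = Kp*e + Ki*int(e) + Kd*de/dt
= 4.3*1.6 + 0.19*1.6 + 0.1*(-1.3)
= 6.88 + 0.304 + -0.13
= 7.054


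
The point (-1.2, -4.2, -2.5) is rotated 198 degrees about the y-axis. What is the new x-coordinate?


Rotation about y-axis: x' = x*cos(theta) + z*sin(theta)
= -1.2 * -0.9511 + -2.5 * -0.309
= 1.9138


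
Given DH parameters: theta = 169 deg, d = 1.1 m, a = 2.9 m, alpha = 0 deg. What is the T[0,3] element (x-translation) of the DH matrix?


T[0,3] = a * cos(theta)
= 2.9 * cos(169 deg)
= 2.9 * -0.9816
= -2.8467


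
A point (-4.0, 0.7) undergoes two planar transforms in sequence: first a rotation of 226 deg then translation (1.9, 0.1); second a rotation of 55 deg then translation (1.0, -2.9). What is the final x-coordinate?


After transform 1:
x1 = cos(226)*-4.0 - sin(226)*0.7 + 1.9 = 5.1822
y1 = sin(226)*-4.0 + cos(226)*0.7 + 0.1 = 2.4911
After transform 2:
x2 = cos(55)*5.1822 - sin(55)*2.4911 + 1.0
= 1.9318


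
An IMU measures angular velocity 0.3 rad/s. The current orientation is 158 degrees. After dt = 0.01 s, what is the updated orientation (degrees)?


delta_theta = w * dt = 0.3 * 0.01 = 0.003 rad
= 0.1719 deg
theta_new = 158 + 0.1719 = 158.1719 deg


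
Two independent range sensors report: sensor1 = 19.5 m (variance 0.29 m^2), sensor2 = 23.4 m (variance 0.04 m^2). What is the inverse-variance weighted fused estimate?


w1 = (1/var1) / (1/var1 + 1/var2)
   = 3.4483 / (3.4483 + 25.0) = 0.1212
w2 = 1 - w1 = 0.8788
fused = w1*s1 + w2*s2 = 2.3636 + 20.5636
= 22.9273 m


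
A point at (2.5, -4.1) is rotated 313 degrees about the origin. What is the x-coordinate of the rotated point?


x' = x*cos(theta) - y*sin(theta)
cos(313 deg) = 0.682, sin(313 deg) = -0.7314
x' = 2.5 * 0.682 - -4.1 * -0.7314
= 1.705 - 2.9986
= -1.2936


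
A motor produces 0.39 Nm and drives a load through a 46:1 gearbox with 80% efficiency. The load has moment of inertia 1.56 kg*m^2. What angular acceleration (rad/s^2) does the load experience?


tau_out = tau_motor * N * eta
= 0.39 * 46 * 0.8 = 14.352 Nm
alpha = tau_out / I = 14.352 / 1.56
= 9.2 rad/s^2


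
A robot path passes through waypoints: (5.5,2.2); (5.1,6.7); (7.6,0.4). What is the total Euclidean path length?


Segment lengths:
  seg1 = sqrt((-0.4)^2 + (4.5)^2) = 4.5177
  seg2 = sqrt((2.5)^2 + (-6.3)^2) = 6.7779
Total = 11.2956


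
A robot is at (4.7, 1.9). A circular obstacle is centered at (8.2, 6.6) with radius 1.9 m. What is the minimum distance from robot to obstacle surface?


center_dist = sqrt((4.7-8.2)^2 + (1.9-6.6)^2)
= sqrt(12.25 + 22.09)
= 5.86
min_dist = center_dist - radius = 5.86 - 1.9 = 3.96 m


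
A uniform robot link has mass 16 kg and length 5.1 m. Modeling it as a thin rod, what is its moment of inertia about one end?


I = (1/3) * m * L^2
= (1/3) * 16 * 5.1^2
= 0.333333 * 16 * 26.01
= 138.72 kg*m^2


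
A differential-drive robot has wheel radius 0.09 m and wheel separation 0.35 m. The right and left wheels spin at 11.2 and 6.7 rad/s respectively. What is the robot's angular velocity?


vR = r*wR = 0.09*11.2 = 1.008 m/s
vL = r*wL = 0.09*6.7 = 0.603 m/s
v = (vR+vL)/2 = 0.8055 m/s
omega = (vR-vL)/L = 1.1571 rad/s
angular velocity = 1.1571 rad/s


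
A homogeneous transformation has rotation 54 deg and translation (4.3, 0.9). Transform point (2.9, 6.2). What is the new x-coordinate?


x' = cos(theta)*px - sin(theta)*py + tx
= 0.5878*2.9 - 0.809*6.2 + 4.3
= 0.9887


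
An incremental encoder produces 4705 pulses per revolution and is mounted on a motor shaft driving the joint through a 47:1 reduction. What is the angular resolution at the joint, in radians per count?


counts per rev = 4705
effective counts at joint = 4705 * 47 = 221135
resolution = 2*pi / 221135
= 2.8413e-05 rad/count


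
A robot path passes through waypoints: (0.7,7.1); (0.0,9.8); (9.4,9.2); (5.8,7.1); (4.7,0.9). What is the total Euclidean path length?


Segment lengths:
  seg1 = sqrt((-0.7)^2 + (2.7)^2) = 2.7893
  seg2 = sqrt((9.4)^2 + (-0.6)^2) = 9.4191
  seg3 = sqrt((-3.6)^2 + (-2.1)^2) = 4.1677
  seg4 = sqrt((-1.1)^2 + (-6.2)^2) = 6.2968
Total = 22.673


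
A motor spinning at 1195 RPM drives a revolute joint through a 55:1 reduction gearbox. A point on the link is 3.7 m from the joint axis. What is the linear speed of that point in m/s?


omega_motor = 1195 * 2*pi/60 = 125.1401 rad/s
omega_joint = omega_motor / 55 = 2.2753 rad/s
v = omega_joint * r = 2.2753 * 3.7
= 8.4185 m/s


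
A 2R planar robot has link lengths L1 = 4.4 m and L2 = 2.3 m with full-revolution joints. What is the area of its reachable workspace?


r_max = L1 + L2 = 6.7 m
r_min = |L1 - L2| = 2.1 m
Area = pi*(r_max^2 - r_min^2)
= pi*(44.89 - 4.41)
= pi * 40.48
= 127.1717 m^2


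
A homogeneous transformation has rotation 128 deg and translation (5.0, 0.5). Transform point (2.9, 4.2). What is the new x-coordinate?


x' = cos(theta)*px - sin(theta)*py + tx
= -0.6157*2.9 - 0.788*4.2 + 5.0
= -0.0951


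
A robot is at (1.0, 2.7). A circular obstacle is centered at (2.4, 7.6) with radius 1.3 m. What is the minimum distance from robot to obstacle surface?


center_dist = sqrt((1.0-2.4)^2 + (2.7-7.6)^2)
= sqrt(1.96 + 24.01)
= 5.0961
min_dist = center_dist - radius = 5.0961 - 1.3 = 3.7961 m


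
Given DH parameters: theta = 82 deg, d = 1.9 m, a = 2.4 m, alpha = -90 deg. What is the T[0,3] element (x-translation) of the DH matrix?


T[0,3] = a * cos(theta)
= 2.4 * cos(82 deg)
= 2.4 * 0.1392
= 0.334


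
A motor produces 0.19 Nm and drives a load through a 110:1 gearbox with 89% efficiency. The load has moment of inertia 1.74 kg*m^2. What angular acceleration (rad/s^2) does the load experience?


tau_out = tau_motor * N * eta
= 0.19 * 110 * 0.89 = 18.601 Nm
alpha = tau_out / I = 18.601 / 1.74
= 10.6902 rad/s^2


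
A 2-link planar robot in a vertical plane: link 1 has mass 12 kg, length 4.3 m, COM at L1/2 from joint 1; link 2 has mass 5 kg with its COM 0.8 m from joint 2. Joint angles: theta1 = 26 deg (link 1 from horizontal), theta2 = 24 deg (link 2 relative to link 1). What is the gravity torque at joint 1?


Horizontal distance from joint 1 to link-1 COM:
  x_c1 = (L1/2)*cos(t1) = 2.15 * 0.8988 = 1.9324 m
Horizontal distance from joint 1 to link-2 COM:
  x_c2 = L1*cos(t1) + Lc2*cos(t1+t2)
       = 4.3*0.8988 + 0.8*0.6428 = 4.379 m
tau1 = m1*g*x_c1 + m2*g*x_c2
     = 12*9.81*1.9324 + 5*9.81*4.379
     = 227.483 + 214.7921
     = 442.2751 Nm


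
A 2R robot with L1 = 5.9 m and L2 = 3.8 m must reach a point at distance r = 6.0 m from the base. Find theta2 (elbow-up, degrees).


cos(theta2) = (r^2 - L1^2 - L2^2) / (2*L1*L2)
cos(theta2) = (36.0 - 34.81 - 14.44) / 44.84
cos(theta2) = -0.295495
theta2 = 107.1872 degrees


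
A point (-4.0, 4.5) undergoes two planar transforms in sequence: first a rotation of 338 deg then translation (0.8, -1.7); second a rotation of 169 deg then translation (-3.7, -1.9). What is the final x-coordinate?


After transform 1:
x1 = cos(338)*-4.0 - sin(338)*4.5 + 0.8 = -1.223
y1 = sin(338)*-4.0 + cos(338)*4.5 + -1.7 = 3.9708
After transform 2:
x2 = cos(169)*-1.223 - sin(169)*3.9708 + -3.7
= -3.2571


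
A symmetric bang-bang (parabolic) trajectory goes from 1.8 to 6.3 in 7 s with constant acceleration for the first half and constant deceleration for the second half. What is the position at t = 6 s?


Symmetric rest-to-rest: each phase covers (pf-p0)/2 in time T/2. 0.5*a*(T/2)^2 = (pf-p0)/2 => a = 4*(pf-p0)/T^2
a = 4*(6.3-1.8)/7^2 = 0.3673
t = 6 is in the deceleration phase (t > T/2).
p = pf - 0.5*a*(T-t)^2 = 6.3 - 0.5*0.3673*1^2
= 6.1163


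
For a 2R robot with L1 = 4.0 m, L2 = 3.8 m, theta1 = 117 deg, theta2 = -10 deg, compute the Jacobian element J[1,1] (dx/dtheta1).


J[1,1] = -L1*sin(t1) - L2*sin(t1+t2)
= -4.0*sin(117) - 3.8*sin(107)
= -7.198


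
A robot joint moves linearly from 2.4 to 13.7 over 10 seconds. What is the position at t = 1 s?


s = t/T = 1/10 = 0.1
p(t) = p0 + (pf-p0)*s
= 2.4 + (13.7 - 2.4) * 0.1
= 3.53


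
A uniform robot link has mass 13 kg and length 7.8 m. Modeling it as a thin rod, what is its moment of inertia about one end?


I = (1/3) * m * L^2
= (1/3) * 13 * 7.8^2
= 0.333333 * 13 * 60.84
= 263.64 kg*m^2


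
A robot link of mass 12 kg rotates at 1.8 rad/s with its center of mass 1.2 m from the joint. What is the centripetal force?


F = m * omega^2 * r
= 12 * 1.8^2 * 1.2
= 12 * 3.24 * 1.2
= 46.656 N


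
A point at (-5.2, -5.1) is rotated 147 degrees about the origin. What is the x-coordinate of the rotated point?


x' = x*cos(theta) - y*sin(theta)
cos(147 deg) = -0.8387, sin(147 deg) = 0.5446
x' = -5.2 * -0.8387 - -5.1 * 0.5446
= 4.3611 - -2.7777
= 7.1387


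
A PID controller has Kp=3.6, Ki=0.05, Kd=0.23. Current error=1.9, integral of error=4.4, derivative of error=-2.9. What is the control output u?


u = Kp*e + Ki*int(e) + Kd*de/dt
= 3.6*1.9 + 0.05*4.4 + 0.23*(-2.9)
= 6.84 + 0.22 + -0.667
= 6.393


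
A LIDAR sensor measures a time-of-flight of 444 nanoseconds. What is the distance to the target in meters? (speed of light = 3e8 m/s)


tof = 444 ns = 4.44e-07 s
dist = c * tof / 2
= 3e8 * 4.44e-07 / 2
= 66.6 m


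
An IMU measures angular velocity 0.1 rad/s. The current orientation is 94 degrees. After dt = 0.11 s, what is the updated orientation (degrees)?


delta_theta = w * dt = 0.1 * 0.11 = 0.011 rad
= 0.6303 deg
theta_new = 94 + 0.6303 = 94.6303 deg


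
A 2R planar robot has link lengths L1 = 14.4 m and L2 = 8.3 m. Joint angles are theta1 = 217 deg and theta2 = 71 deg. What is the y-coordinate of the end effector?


Convert angles to radians: theta1 = 3.7874, theta2 = 1.2392
y = L1*sin(theta1) + L2*sin(theta1+theta2)
y = -8.6661 + -7.8938
y = -16.5599


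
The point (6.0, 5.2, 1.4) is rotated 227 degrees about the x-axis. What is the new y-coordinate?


Rotation about x-axis: y' = y*cos(theta) - z*sin(theta)
= 5.2 * -0.682 - 1.4 * -0.7314
= -2.5225


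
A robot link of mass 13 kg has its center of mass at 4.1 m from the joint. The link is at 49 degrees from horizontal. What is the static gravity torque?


tau = m*g*L*cos(angle)
= 13 * 9.81 * 4.1 * cos(49 deg)
= 13 * 9.81 * 4.1 * 0.6561
= 343.0356 Nm


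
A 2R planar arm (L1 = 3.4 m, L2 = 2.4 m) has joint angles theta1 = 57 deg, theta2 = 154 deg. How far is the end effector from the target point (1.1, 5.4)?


End effector via forward kinematics:
x = L1*cos(t1) + L2*cos(t1+t2) = -0.2054
y = L1*sin(t1) + L2*sin(t1+t2) = 1.6154
Distance to target:
d = sqrt((1.1 - -0.2054)^2 + (5.4 - 1.6154)^2)
= sqrt(1.7041 + 14.3233)
= 4.0034 m


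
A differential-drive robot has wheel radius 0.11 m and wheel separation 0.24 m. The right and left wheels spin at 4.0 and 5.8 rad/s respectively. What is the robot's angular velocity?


vR = r*wR = 0.11*4.0 = 0.44 m/s
vL = r*wL = 0.11*5.8 = 0.638 m/s
v = (vR+vL)/2 = 0.539 m/s
omega = (vR-vL)/L = -0.825 rad/s
angular velocity = -0.825 rad/s


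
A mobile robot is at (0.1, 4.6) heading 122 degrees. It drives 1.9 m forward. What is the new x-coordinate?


x_new = x0 + d*cos(theta)
= 0.1 + 1.9*cos(122)
= 0.1 + -1.0068
= -0.9068


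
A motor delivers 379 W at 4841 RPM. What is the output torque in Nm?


omega = 4841 * 2*pi/60 = 506.9483 rad/s
tau = P / omega = 379 / 506.9483
= 0.7476 Nm


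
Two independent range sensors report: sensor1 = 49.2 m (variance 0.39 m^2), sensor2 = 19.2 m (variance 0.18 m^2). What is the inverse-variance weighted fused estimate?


w1 = (1/var1) / (1/var1 + 1/var2)
   = 2.5641 / (2.5641 + 5.5556) = 0.3158
w2 = 1 - w1 = 0.6842
fused = w1*s1 + w2*s2 = 15.5368 + 13.1368
= 28.6737 m


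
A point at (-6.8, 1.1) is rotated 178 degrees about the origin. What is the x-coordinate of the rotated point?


x' = x*cos(theta) - y*sin(theta)
cos(178 deg) = -0.9994, sin(178 deg) = 0.0349
x' = -6.8 * -0.9994 - 1.1 * 0.0349
= 6.7959 - 0.0384
= 6.7575


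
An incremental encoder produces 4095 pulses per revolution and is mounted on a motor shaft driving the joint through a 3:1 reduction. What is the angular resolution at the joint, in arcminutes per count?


counts per rev = 4095
effective counts at joint = 4095 * 3 = 12285
resolution = 360*60 / 12285
= 1.7582 arcmin/count


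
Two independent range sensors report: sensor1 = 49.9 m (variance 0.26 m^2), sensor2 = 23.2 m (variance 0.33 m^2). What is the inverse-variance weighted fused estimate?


w1 = (1/var1) / (1/var1 + 1/var2)
   = 3.8462 / (3.8462 + 3.0303) = 0.5593
w2 = 1 - w1 = 0.4407
fused = w1*s1 + w2*s2 = 27.9102 + 10.2237
= 38.1339 m


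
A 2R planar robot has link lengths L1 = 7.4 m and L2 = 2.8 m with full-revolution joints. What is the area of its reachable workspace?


r_max = L1 + L2 = 10.2 m
r_min = |L1 - L2| = 4.6 m
Area = pi*(r_max^2 - r_min^2)
= pi*(104.04 - 21.16)
= pi * 82.88
= 260.3752 m^2


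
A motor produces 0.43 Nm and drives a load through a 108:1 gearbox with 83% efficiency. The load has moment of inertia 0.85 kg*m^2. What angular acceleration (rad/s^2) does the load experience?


tau_out = tau_motor * N * eta
= 0.43 * 108 * 0.83 = 38.5452 Nm
alpha = tau_out / I = 38.5452 / 0.85
= 45.3473 rad/s^2


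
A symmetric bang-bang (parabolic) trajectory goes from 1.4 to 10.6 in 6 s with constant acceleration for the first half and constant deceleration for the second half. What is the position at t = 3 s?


Symmetric rest-to-rest: each phase covers (pf-p0)/2 in time T/2. 0.5*a*(T/2)^2 = (pf-p0)/2 => a = 4*(pf-p0)/T^2
a = 4*(10.6-1.4)/6^2 = 1.0222
t = 3 is in the acceleration phase (t <= T/2).
p = p0 + 0.5*a*t^2 = 1.4 + 0.5*1.0222*3^2
= 6.0


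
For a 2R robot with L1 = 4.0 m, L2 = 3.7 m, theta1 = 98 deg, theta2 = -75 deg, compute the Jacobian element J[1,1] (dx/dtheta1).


J[1,1] = -L1*sin(t1) - L2*sin(t1+t2)
= -4.0*sin(98) - 3.7*sin(23)
= -5.4068


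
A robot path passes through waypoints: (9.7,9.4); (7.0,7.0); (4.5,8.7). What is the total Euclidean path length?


Segment lengths:
  seg1 = sqrt((-2.7)^2 + (-2.4)^2) = 3.6125
  seg2 = sqrt((-2.5)^2 + (1.7)^2) = 3.0232
Total = 6.6357


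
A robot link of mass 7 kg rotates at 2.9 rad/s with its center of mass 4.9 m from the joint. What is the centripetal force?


F = m * omega^2 * r
= 7 * 2.9^2 * 4.9
= 7 * 8.41 * 4.9
= 288.463 N


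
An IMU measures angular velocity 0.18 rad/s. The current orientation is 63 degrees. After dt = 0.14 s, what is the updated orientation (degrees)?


delta_theta = w * dt = 0.18 * 0.14 = 0.0252 rad
= 1.4439 deg
theta_new = 63 + 1.4439 = 64.4439 deg


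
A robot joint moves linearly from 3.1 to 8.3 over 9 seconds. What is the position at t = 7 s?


s = t/T = 7/9 = 0.7778
p(t) = p0 + (pf-p0)*s
= 3.1 + (8.3 - 3.1) * 0.7778
= 7.1444


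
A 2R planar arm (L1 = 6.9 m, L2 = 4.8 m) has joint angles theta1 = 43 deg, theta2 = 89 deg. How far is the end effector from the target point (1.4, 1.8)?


End effector via forward kinematics:
x = L1*cos(t1) + L2*cos(t1+t2) = 1.8345
y = L1*sin(t1) + L2*sin(t1+t2) = 8.2729
Distance to target:
d = sqrt((1.4 - 1.8345)^2 + (1.8 - 8.2729)^2)
= sqrt(0.1888 + 41.8982)
= 6.4875 m


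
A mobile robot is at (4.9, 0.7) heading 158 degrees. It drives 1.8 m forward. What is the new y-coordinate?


y_new = y0 + d*sin(theta)
= 0.7 + 1.8*sin(158)
= 0.7 + 0.6743
= 1.3743


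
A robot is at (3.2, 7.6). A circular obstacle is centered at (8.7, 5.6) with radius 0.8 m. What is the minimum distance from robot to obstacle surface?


center_dist = sqrt((3.2-8.7)^2 + (7.6-5.6)^2)
= sqrt(30.25 + 4.0)
= 5.8523
min_dist = center_dist - radius = 5.8523 - 0.8 = 5.0523 m


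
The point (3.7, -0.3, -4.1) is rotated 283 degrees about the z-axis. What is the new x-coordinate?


Rotation about z-axis: x' = x*cos(theta) - y*sin(theta)
= 3.7 * 0.225 - -0.3 * -0.9744
= 0.54


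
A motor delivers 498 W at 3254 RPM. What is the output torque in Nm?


omega = 3254 * 2*pi/60 = 340.7581 rad/s
tau = P / omega = 498 / 340.7581
= 1.4614 Nm


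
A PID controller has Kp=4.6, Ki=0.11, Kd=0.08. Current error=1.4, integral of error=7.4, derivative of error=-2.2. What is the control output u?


u = Kp*e + Ki*int(e) + Kd*de/dt
= 4.6*1.4 + 0.11*7.4 + 0.08*(-2.2)
= 6.44 + 0.814 + -0.176
= 7.078


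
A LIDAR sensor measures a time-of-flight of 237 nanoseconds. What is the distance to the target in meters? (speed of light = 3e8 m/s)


tof = 237 ns = 2.37e-07 s
dist = c * tof / 2
= 3e8 * 2.37e-07 / 2
= 35.55 m


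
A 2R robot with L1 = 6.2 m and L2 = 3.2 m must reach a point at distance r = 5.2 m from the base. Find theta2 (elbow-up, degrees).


cos(theta2) = (r^2 - L1^2 - L2^2) / (2*L1*L2)
cos(theta2) = (27.04 - 38.44 - 10.24) / 39.68
cos(theta2) = -0.545363
theta2 = 123.0495 degrees


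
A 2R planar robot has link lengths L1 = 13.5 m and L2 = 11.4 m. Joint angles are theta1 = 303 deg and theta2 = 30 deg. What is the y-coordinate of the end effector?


Convert angles to radians: theta1 = 5.2883, theta2 = 0.5236
y = L1*sin(theta1) + L2*sin(theta1+theta2)
y = -11.3221 + -5.1755
y = -16.4975


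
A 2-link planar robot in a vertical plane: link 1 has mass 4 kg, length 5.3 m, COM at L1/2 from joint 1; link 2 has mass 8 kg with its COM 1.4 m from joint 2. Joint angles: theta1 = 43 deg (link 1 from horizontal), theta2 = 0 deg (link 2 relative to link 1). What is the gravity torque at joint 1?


Horizontal distance from joint 1 to link-1 COM:
  x_c1 = (L1/2)*cos(t1) = 2.65 * 0.7314 = 1.9381 m
Horizontal distance from joint 1 to link-2 COM:
  x_c2 = L1*cos(t1) + Lc2*cos(t1+t2)
       = 5.3*0.7314 + 1.4*0.7314 = 4.9001 m
tau1 = m1*g*x_c1 + m2*g*x_c2
     = 4*9.81*1.9381 + 8*9.81*4.9001
     = 76.0505 + 384.5575
     = 460.608 Nm


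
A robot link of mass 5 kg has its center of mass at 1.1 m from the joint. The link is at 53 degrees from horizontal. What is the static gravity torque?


tau = m*g*L*cos(angle)
= 5 * 9.81 * 1.1 * cos(53 deg)
= 5 * 9.81 * 1.1 * 0.6018
= 32.4709 Nm


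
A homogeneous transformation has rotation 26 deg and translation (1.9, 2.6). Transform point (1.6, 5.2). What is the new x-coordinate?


x' = cos(theta)*px - sin(theta)*py + tx
= 0.8988*1.6 - 0.4384*5.2 + 1.9
= 1.0585


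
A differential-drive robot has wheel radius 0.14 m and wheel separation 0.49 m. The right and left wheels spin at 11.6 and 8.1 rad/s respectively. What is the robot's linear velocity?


vR = r*wR = 0.14*11.6 = 1.624 m/s
vL = r*wL = 0.14*8.1 = 1.134 m/s
v = (vR+vL)/2 = 1.379 m/s
omega = (vR-vL)/L = 1.0 rad/s
linear velocity = 1.379 m/s


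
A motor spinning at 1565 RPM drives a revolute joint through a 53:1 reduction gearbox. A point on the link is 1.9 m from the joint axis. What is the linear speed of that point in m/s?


omega_motor = 1565 * 2*pi/60 = 163.8864 rad/s
omega_joint = omega_motor / 53 = 3.0922 rad/s
v = omega_joint * r = 3.0922 * 1.9
= 5.8752 m/s


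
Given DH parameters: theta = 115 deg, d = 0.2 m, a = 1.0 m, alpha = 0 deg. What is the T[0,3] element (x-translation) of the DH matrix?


T[0,3] = a * cos(theta)
= 1.0 * cos(115 deg)
= 1.0 * -0.4226
= -0.4226


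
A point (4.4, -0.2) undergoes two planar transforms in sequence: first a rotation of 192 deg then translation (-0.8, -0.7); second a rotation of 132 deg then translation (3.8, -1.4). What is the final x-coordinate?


After transform 1:
x1 = cos(192)*4.4 - sin(192)*-0.2 + -0.8 = -5.1454
y1 = sin(192)*4.4 + cos(192)*-0.2 + -0.7 = -1.4192
After transform 2:
x2 = cos(132)*-5.1454 - sin(132)*-1.4192 + 3.8
= 8.2976


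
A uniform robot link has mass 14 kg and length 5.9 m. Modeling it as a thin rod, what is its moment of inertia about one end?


I = (1/3) * m * L^2
= (1/3) * 14 * 5.9^2
= 0.333333 * 14 * 34.81
= 162.4467 kg*m^2


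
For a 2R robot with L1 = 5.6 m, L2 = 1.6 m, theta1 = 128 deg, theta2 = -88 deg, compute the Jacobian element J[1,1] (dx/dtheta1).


J[1,1] = -L1*sin(t1) - L2*sin(t1+t2)
= -5.6*sin(128) - 1.6*sin(40)
= -5.4413


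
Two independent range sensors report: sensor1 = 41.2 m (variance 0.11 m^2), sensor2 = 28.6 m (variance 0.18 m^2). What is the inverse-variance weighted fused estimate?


w1 = (1/var1) / (1/var1 + 1/var2)
   = 9.0909 / (9.0909 + 5.5556) = 0.6207
w2 = 1 - w1 = 0.3793
fused = w1*s1 + w2*s2 = 25.5724 + 10.8483
= 36.4207 m


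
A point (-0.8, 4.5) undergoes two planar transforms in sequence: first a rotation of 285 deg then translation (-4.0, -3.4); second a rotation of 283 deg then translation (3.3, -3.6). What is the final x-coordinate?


After transform 1:
x1 = cos(285)*-0.8 - sin(285)*4.5 + -4.0 = 0.1396
y1 = sin(285)*-0.8 + cos(285)*4.5 + -3.4 = -1.4626
After transform 2:
x2 = cos(283)*0.1396 - sin(283)*-1.4626 + 3.3
= 1.9063


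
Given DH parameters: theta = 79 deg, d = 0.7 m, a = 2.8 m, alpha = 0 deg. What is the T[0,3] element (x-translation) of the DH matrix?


T[0,3] = a * cos(theta)
= 2.8 * cos(79 deg)
= 2.8 * 0.1908
= 0.5343


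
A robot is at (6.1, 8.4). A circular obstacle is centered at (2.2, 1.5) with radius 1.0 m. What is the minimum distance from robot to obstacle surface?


center_dist = sqrt((6.1-2.2)^2 + (8.4-1.5)^2)
= sqrt(15.21 + 47.61)
= 7.9259
min_dist = center_dist - radius = 7.9259 - 1.0 = 6.9259 m


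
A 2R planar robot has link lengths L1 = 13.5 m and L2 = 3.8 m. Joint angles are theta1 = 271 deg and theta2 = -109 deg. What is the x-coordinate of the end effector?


Convert angles to radians: theta1 = 4.7298, theta2 = -1.9024
x = L1*cos(theta1) + L2*cos(theta1+theta2)
x = 0.2356 + -3.614
x = -3.3784


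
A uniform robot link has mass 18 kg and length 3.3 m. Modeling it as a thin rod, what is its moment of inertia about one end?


I = (1/3) * m * L^2
= (1/3) * 18 * 3.3^2
= 0.333333 * 18 * 10.89
= 65.34 kg*m^2


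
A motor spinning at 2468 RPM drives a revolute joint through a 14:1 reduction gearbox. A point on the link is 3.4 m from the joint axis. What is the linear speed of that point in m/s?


omega_motor = 2468 * 2*pi/60 = 258.4484 rad/s
omega_joint = omega_motor / 14 = 18.4606 rad/s
v = omega_joint * r = 18.4606 * 3.4
= 62.766 m/s


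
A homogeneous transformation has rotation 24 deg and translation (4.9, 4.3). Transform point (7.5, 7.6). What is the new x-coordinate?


x' = cos(theta)*px - sin(theta)*py + tx
= 0.9135*7.5 - 0.4067*7.6 + 4.9
= 8.6604


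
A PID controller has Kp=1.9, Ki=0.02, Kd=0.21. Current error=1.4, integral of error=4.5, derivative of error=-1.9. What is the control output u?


u = Kp*e + Ki*int(e) + Kd*de/dt
= 1.9*1.4 + 0.02*4.5 + 0.21*(-1.9)
= 2.66 + 0.09 + -0.399
= 2.351


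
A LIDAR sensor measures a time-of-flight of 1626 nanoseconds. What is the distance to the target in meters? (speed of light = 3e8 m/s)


tof = 1626 ns = 1.626e-06 s
dist = c * tof / 2
= 3e8 * 1.626e-06 / 2
= 243.9 m


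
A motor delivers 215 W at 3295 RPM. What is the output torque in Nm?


omega = 3295 * 2*pi/60 = 345.0516 rad/s
tau = P / omega = 215 / 345.0516
= 0.6231 Nm


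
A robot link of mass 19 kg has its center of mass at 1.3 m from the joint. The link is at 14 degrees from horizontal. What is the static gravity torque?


tau = m*g*L*cos(angle)
= 19 * 9.81 * 1.3 * cos(14 deg)
= 19 * 9.81 * 1.3 * 0.9703
= 235.1094 Nm


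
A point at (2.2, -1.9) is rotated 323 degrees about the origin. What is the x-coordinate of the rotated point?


x' = x*cos(theta) - y*sin(theta)
cos(323 deg) = 0.7986, sin(323 deg) = -0.6018
x' = 2.2 * 0.7986 - -1.9 * -0.6018
= 1.757 - 1.1434
= 0.6135


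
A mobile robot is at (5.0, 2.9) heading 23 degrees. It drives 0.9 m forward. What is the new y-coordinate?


y_new = y0 + d*sin(theta)
= 2.9 + 0.9*sin(23)
= 2.9 + 0.3517
= 3.2517


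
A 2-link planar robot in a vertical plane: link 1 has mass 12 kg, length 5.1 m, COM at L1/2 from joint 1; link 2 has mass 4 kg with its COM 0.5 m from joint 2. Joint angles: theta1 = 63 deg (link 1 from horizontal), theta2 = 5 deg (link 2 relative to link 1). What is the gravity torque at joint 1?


Horizontal distance from joint 1 to link-1 COM:
  x_c1 = (L1/2)*cos(t1) = 2.55 * 0.454 = 1.1577 m
Horizontal distance from joint 1 to link-2 COM:
  x_c2 = L1*cos(t1) + Lc2*cos(t1+t2)
       = 5.1*0.454 + 0.5*0.3746 = 2.5027 m
tau1 = m1*g*x_c1 + m2*g*x_c2
     = 12*9.81*1.1577 + 4*9.81*2.5027
     = 136.2816 + 98.2042
     = 234.4858 Nm


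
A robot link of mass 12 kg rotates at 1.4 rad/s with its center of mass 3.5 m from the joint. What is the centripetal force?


F = m * omega^2 * r
= 12 * 1.4^2 * 3.5
= 12 * 1.96 * 3.5
= 82.32 N


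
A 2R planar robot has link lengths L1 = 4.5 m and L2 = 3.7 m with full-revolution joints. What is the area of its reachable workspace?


r_max = L1 + L2 = 8.2 m
r_min = |L1 - L2| = 0.8 m
Area = pi*(r_max^2 - r_min^2)
= pi*(67.24 - 0.64)
= pi * 66.6
= 209.2301 m^2


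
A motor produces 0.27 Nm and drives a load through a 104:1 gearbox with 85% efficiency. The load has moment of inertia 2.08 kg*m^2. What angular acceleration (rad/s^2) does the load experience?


tau_out = tau_motor * N * eta
= 0.27 * 104 * 0.85 = 23.868 Nm
alpha = tau_out / I = 23.868 / 2.08
= 11.475 rad/s^2


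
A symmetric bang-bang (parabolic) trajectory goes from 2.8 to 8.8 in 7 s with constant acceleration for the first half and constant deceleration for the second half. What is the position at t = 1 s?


Symmetric rest-to-rest: each phase covers (pf-p0)/2 in time T/2. 0.5*a*(T/2)^2 = (pf-p0)/2 => a = 4*(pf-p0)/T^2
a = 4*(8.8-2.8)/7^2 = 0.4898
t = 1 is in the acceleration phase (t <= T/2).
p = p0 + 0.5*a*t^2 = 2.8 + 0.5*0.4898*1^2
= 3.0449


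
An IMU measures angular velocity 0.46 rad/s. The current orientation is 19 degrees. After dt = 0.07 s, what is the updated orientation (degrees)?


delta_theta = w * dt = 0.46 * 0.07 = 0.0322 rad
= 1.8449 deg
theta_new = 19 + 1.8449 = 20.8449 deg


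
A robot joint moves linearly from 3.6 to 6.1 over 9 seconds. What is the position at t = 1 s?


s = t/T = 1/9 = 0.1111
p(t) = p0 + (pf-p0)*s
= 3.6 + (6.1 - 3.6) * 0.1111
= 3.8778


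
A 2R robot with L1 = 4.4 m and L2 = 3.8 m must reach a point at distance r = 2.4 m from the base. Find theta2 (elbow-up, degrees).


cos(theta2) = (r^2 - L1^2 - L2^2) / (2*L1*L2)
cos(theta2) = (5.76 - 19.36 - 14.44) / 33.44
cos(theta2) = -0.838517
theta2 = 146.9838 degrees


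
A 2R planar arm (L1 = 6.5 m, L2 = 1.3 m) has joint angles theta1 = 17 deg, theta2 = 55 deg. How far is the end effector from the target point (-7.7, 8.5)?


End effector via forward kinematics:
x = L1*cos(t1) + L2*cos(t1+t2) = 6.6177
y = L1*sin(t1) + L2*sin(t1+t2) = 3.1368
Distance to target:
d = sqrt((-7.7 - 6.6177)^2 + (8.5 - 3.1368)^2)
= sqrt(204.9966 + 28.764)
= 15.2892 m


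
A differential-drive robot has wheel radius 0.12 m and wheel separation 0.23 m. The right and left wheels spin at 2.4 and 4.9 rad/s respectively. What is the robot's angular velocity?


vR = r*wR = 0.12*2.4 = 0.288 m/s
vL = r*wL = 0.12*4.9 = 0.588 m/s
v = (vR+vL)/2 = 0.438 m/s
omega = (vR-vL)/L = -1.3043 rad/s
angular velocity = -1.3043 rad/s


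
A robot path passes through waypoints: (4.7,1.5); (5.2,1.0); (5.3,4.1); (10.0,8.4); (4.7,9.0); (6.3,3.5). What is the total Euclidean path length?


Segment lengths:
  seg1 = sqrt((0.5)^2 + (-0.5)^2) = 0.7071
  seg2 = sqrt((0.1)^2 + (3.1)^2) = 3.1016
  seg3 = sqrt((4.7)^2 + (4.3)^2) = 6.3702
  seg4 = sqrt((-5.3)^2 + (0.6)^2) = 5.3339
  seg5 = sqrt((1.6)^2 + (-5.5)^2) = 5.728
Total = 21.2408


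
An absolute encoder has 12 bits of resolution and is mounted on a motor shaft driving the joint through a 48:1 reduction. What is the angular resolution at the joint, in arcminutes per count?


counts = 2^12 = 4096
effective counts at joint = 4096 * 48 = 196608
resolution = 360*60 / 196608
= 0.1099 arcmin/count


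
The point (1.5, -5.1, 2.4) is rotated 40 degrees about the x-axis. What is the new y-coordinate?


Rotation about x-axis: y' = y*cos(theta) - z*sin(theta)
= -5.1 * 0.766 - 2.4 * 0.6428
= -5.4495


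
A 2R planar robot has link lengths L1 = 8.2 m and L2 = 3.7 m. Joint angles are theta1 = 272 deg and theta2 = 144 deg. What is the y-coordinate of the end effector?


Convert angles to radians: theta1 = 4.7473, theta2 = 2.5133
y = L1*sin(theta1) + L2*sin(theta1+theta2)
y = -8.195 + 3.0674
y = -5.1276


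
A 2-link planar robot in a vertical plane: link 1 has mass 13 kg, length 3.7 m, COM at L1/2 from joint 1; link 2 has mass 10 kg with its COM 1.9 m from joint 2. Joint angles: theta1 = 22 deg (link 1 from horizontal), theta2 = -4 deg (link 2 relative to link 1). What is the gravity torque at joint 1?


Horizontal distance from joint 1 to link-1 COM:
  x_c1 = (L1/2)*cos(t1) = 1.85 * 0.9272 = 1.7153 m
Horizontal distance from joint 1 to link-2 COM:
  x_c2 = L1*cos(t1) + Lc2*cos(t1+t2)
       = 3.7*0.9272 + 1.9*0.9511 = 5.2376 m
tau1 = m1*g*x_c1 + m2*g*x_c2
     = 13*9.81*1.7153 + 10*9.81*5.2376
     = 218.751 + 513.8073
     = 732.5583 Nm


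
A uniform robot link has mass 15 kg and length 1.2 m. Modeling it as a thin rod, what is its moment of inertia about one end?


I = (1/3) * m * L^2
= (1/3) * 15 * 1.2^2
= 0.333333 * 15 * 1.44
= 7.2 kg*m^2


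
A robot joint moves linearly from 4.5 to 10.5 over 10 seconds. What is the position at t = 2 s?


s = t/T = 2/10 = 0.2
p(t) = p0 + (pf-p0)*s
= 4.5 + (10.5 - 4.5) * 0.2
= 5.7


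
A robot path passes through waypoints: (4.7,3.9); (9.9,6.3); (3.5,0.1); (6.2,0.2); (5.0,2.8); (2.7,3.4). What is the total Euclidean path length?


Segment lengths:
  seg1 = sqrt((5.2)^2 + (2.4)^2) = 5.7271
  seg2 = sqrt((-6.4)^2 + (-6.2)^2) = 8.9107
  seg3 = sqrt((2.7)^2 + (0.1)^2) = 2.7019
  seg4 = sqrt((-1.2)^2 + (2.6)^2) = 2.8636
  seg5 = sqrt((-2.3)^2 + (0.6)^2) = 2.377
Total = 22.5802


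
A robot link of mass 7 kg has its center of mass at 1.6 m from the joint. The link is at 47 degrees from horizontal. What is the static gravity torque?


tau = m*g*L*cos(angle)
= 7 * 9.81 * 1.6 * cos(47 deg)
= 7 * 9.81 * 1.6 * 0.682
= 74.9325 Nm


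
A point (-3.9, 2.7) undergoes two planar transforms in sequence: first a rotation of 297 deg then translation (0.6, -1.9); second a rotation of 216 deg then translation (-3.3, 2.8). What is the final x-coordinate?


After transform 1:
x1 = cos(297)*-3.9 - sin(297)*2.7 + 0.6 = 1.2352
y1 = sin(297)*-3.9 + cos(297)*2.7 + -1.9 = 2.8007
After transform 2:
x2 = cos(216)*1.2352 - sin(216)*2.8007 + -3.3
= -2.6531


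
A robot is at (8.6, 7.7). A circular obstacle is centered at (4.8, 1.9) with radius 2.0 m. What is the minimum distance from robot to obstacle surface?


center_dist = sqrt((8.6-4.8)^2 + (7.7-1.9)^2)
= sqrt(14.44 + 33.64)
= 6.934
min_dist = center_dist - radius = 6.934 - 2.0 = 4.934 m


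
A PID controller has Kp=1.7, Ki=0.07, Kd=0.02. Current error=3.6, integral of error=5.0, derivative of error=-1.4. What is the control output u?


u = Kp*e + Ki*int(e) + Kd*de/dt
= 1.7*3.6 + 0.07*5.0 + 0.02*(-1.4)
= 6.12 + 0.35 + -0.028
= 6.442


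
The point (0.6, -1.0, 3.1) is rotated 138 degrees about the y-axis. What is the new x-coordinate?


Rotation about y-axis: x' = x*cos(theta) + z*sin(theta)
= 0.6 * -0.7431 + 3.1 * 0.6691
= 1.6284


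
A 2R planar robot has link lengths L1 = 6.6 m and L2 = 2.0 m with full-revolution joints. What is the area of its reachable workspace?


r_max = L1 + L2 = 8.6 m
r_min = |L1 - L2| = 4.6 m
Area = pi*(r_max^2 - r_min^2)
= pi*(73.96 - 21.16)
= pi * 52.8
= 165.8761 m^2


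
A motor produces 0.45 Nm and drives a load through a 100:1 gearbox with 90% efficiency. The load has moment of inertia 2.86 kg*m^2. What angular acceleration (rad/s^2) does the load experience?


tau_out = tau_motor * N * eta
= 0.45 * 100 * 0.9 = 40.5 Nm
alpha = tau_out / I = 40.5 / 2.86
= 14.1608 rad/s^2


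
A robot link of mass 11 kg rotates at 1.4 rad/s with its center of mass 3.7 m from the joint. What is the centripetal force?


F = m * omega^2 * r
= 11 * 1.4^2 * 3.7
= 11 * 1.96 * 3.7
= 79.772 N


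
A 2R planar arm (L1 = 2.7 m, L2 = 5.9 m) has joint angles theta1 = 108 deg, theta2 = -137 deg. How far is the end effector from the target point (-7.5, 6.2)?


End effector via forward kinematics:
x = L1*cos(t1) + L2*cos(t1+t2) = 4.3259
y = L1*sin(t1) + L2*sin(t1+t2) = -0.2925
Distance to target:
d = sqrt((-7.5 - 4.3259)^2 + (6.2 - -0.2925)^2)
= sqrt(139.8522 + 42.1529)
= 13.4909 m


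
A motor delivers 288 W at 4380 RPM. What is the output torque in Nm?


omega = 4380 * 2*pi/60 = 458.6725 rad/s
tau = P / omega = 288 / 458.6725
= 0.6279 Nm


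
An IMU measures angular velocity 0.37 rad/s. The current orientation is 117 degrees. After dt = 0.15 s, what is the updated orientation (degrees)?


delta_theta = w * dt = 0.37 * 0.15 = 0.0555 rad
= 3.1799 deg
theta_new = 117 + 3.1799 = 120.1799 deg


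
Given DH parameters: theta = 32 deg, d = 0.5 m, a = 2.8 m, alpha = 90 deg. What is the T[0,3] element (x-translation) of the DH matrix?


T[0,3] = a * cos(theta)
= 2.8 * cos(32 deg)
= 2.8 * 0.848
= 2.3745


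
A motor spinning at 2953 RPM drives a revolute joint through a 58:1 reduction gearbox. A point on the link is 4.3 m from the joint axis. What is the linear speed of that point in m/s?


omega_motor = 2953 * 2*pi/60 = 309.2374 rad/s
omega_joint = omega_motor / 58 = 5.3317 rad/s
v = omega_joint * r = 5.3317 * 4.3
= 22.9262 m/s


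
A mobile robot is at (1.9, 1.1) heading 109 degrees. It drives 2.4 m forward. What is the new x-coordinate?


x_new = x0 + d*cos(theta)
= 1.9 + 2.4*cos(109)
= 1.9 + -0.7814
= 1.1186


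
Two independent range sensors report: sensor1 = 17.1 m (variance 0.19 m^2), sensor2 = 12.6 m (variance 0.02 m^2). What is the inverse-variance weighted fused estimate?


w1 = (1/var1) / (1/var1 + 1/var2)
   = 5.2632 / (5.2632 + 50.0) = 0.0952
w2 = 1 - w1 = 0.9048
fused = w1*s1 + w2*s2 = 1.6286 + 11.4
= 13.0286 m


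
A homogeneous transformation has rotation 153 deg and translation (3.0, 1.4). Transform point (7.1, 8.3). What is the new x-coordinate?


x' = cos(theta)*px - sin(theta)*py + tx
= -0.891*7.1 - 0.454*8.3 + 3.0
= -7.0943


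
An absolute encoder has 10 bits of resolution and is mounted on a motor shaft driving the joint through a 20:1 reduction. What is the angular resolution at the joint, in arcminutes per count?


counts = 2^10 = 1024
effective counts at joint = 1024 * 20 = 20480
resolution = 360*60 / 20480
= 1.0547 arcmin/count


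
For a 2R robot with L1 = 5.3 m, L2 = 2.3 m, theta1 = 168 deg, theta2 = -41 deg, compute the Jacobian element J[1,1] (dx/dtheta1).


J[1,1] = -L1*sin(t1) - L2*sin(t1+t2)
= -5.3*sin(168) - 2.3*sin(127)
= -2.9388


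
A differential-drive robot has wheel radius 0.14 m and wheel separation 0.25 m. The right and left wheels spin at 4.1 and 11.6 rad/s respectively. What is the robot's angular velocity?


vR = r*wR = 0.14*4.1 = 0.574 m/s
vL = r*wL = 0.14*11.6 = 1.624 m/s
v = (vR+vL)/2 = 1.099 m/s
omega = (vR-vL)/L = -4.2 rad/s
angular velocity = -4.2 rad/s


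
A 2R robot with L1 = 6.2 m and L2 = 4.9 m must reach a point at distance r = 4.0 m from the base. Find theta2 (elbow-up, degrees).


cos(theta2) = (r^2 - L1^2 - L2^2) / (2*L1*L2)
cos(theta2) = (16.0 - 38.44 - 24.01) / 60.76
cos(theta2) = -0.764483
theta2 = 139.861 degrees
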